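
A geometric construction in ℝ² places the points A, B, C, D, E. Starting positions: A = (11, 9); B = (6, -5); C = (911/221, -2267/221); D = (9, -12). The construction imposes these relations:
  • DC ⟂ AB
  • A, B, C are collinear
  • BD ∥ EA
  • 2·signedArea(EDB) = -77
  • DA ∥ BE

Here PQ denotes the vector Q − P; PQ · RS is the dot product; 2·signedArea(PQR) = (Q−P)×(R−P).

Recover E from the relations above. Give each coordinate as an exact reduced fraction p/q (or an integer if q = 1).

1. E_x = 8  [BD ∥ EA ∩ DA ∥ BE]
2. E_y = 16  [BD ∥ EA ∩ DA ∥ BE]
   → E = (8, 16)

E = (8, 16)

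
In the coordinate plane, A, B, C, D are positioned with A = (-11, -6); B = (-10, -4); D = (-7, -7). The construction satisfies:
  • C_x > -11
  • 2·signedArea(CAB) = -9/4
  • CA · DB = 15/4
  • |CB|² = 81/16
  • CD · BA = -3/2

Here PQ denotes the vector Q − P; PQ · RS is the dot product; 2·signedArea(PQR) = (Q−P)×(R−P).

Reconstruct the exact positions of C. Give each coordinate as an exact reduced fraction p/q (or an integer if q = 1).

C = (-10, -25/4)

1. C_x = -10  [2·signedArea(CAB) = -9/4 ∩ CA · DB = 15/4]
2. C_y = -25/4  [2·signedArea(CAB) = -9/4 ∩ CA · DB = 15/4]
   → C = (-10, -25/4)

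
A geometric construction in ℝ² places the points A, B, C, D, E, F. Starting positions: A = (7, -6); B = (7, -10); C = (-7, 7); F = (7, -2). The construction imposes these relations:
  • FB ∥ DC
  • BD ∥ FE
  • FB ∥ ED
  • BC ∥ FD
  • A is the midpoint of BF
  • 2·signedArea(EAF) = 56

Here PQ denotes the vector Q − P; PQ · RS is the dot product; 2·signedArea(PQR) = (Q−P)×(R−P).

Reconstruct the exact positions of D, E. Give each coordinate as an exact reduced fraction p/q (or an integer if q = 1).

D = (-7, 15)
E = (-7, 23)

1. D_x = -7  [FB ∥ DC ∩ BC ∥ FD]
2. D_y = 15  [FB ∥ DC ∩ BC ∥ FD]
   → D = (-7, 15)
3. E_x = -7  [FB ∥ ED ∩ BD ∥ FE]
4. E_y = 23  [FB ∥ ED ∩ BD ∥ FE]
   → E = (-7, 23)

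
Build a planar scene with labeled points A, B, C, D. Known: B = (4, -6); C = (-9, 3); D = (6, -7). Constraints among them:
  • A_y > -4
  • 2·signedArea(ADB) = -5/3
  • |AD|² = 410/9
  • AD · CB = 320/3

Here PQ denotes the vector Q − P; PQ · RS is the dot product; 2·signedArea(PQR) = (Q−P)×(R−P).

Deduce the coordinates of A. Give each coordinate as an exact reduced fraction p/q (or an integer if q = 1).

A = (1/3, -10/3)

1. A_x = 1/3  [2·signedArea(ADB) = -5/3 ∩ AD · CB = 320/3]
2. A_y = -10/3  [2·signedArea(ADB) = -5/3 ∩ AD · CB = 320/3]
   → A = (1/3, -10/3)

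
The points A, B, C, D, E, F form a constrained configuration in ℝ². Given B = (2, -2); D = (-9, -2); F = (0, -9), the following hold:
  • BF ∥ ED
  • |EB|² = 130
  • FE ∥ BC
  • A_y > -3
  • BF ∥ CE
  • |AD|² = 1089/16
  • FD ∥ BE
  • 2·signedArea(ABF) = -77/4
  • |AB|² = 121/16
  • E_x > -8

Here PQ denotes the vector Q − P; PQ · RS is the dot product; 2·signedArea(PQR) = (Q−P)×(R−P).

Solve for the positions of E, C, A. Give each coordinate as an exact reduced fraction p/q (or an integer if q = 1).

A = (-3/4, -2)
C = (-5, 12)
E = (-7, 5)

1. E_x = -7  [BF ∥ ED ∩ FD ∥ BE]
2. E_y = 5  [BF ∥ ED ∩ FD ∥ BE]
   → E = (-7, 5)
3. C_x = -5  [BF ∥ CE ∩ FE ∥ BC]
4. C_y = 12  [BF ∥ CE ∩ FE ∥ BC]
   → C = (-5, 12)
5. A_x = -3/4  [line 7·x + -2·y + 5/4 = 0 ∩ |AD|² = 1089/16]
6. A_y = -2  [line 7·x + -2·y + 5/4 = 0 ∩ |AD|² = 1089/16]
   → A = (-3/4, -2)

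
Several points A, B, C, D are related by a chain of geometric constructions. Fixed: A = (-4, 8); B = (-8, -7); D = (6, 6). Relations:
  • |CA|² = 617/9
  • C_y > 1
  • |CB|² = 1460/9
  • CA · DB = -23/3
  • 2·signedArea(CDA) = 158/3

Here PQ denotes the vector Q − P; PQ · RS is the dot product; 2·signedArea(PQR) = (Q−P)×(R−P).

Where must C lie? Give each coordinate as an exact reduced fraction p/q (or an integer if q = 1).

1. C_x = 4/3  [CA · DB = -23/3 ∩ 2·signedArea(CDA) = 158/3]
2. C_y = 5/3  [CA · DB = -23/3 ∩ 2·signedArea(CDA) = 158/3]
   → C = (4/3, 5/3)

C = (4/3, 5/3)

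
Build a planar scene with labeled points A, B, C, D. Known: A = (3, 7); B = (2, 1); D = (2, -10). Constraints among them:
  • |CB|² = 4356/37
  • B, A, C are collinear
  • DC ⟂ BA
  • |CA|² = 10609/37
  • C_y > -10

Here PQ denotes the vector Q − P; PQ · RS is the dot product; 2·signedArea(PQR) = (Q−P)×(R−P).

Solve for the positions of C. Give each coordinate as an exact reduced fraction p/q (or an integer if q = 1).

1. C_x = 8/37  [B, A, C are collinear ∩ DC ⟂ BA]
2. C_y = -359/37  [B, A, C are collinear ∩ DC ⟂ BA]
   → C = (8/37, -359/37)

C = (8/37, -359/37)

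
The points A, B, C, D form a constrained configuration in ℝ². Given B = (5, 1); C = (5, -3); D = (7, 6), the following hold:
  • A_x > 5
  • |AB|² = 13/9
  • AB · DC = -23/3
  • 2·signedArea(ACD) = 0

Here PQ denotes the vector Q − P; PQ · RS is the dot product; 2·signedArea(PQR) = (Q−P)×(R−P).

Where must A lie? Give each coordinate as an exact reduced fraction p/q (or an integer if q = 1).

A = (17/3, 0)

1. A_x = 17/3  [2·signedArea(ACD) = 0 ∩ AB · DC = -23/3]
2. A_y = 0  [2·signedArea(ACD) = 0 ∩ AB · DC = -23/3]
   → A = (17/3, 0)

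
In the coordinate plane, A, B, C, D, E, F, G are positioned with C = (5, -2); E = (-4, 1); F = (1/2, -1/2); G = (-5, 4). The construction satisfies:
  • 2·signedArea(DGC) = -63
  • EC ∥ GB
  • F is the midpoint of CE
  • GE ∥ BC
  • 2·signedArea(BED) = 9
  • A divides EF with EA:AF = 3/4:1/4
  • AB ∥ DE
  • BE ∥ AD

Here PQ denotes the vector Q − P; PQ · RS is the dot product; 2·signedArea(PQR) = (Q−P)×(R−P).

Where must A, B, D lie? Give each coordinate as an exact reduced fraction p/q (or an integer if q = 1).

1. A_x = -5/8  [A divides EF with EA:AF = 3/4:1/4]
2. A_y = -1/8  [A divides EF with EA:AF = 3/4:1/4]
   → A = (-5/8, -1/8)
3. B_x = 4  [GE ∥ BC ∩ EC ∥ GB]
4. B_y = 1  [GE ∥ BC ∩ EC ∥ GB]
   → B = (4, 1)
5. D_x = -69/8  [AB ∥ DE ∩ BE ∥ AD]
6. D_y = -1/8  [AB ∥ DE ∩ BE ∥ AD]
   → D = (-69/8, -1/8)

A = (-5/8, -1/8)
B = (4, 1)
D = (-69/8, -1/8)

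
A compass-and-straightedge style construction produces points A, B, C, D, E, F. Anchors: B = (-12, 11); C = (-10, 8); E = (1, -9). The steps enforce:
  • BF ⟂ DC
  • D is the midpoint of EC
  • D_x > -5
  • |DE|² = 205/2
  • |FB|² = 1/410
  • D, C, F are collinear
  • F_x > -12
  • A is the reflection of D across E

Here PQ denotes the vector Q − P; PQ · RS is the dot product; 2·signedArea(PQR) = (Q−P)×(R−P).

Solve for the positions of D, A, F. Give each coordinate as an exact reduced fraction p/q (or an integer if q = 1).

1. D_x = -9/2  [D is the midpoint of EC]
2. D_y = -1/2  [D is the midpoint of EC]
   → D = (-9/2, -1/2)
3. A_x = 13/2  [A is the reflection of D across E]
4. A_y = -35/2  [A is the reflection of D across E]
   → A = (13/2, -35/2)
5. F_x = -4903/410  [D, C, F are collinear ∩ BF ⟂ DC]
6. F_y = 4521/410  [D, C, F are collinear ∩ BF ⟂ DC]
   → F = (-4903/410, 4521/410)

A = (13/2, -35/2)
D = (-9/2, -1/2)
F = (-4903/410, 4521/410)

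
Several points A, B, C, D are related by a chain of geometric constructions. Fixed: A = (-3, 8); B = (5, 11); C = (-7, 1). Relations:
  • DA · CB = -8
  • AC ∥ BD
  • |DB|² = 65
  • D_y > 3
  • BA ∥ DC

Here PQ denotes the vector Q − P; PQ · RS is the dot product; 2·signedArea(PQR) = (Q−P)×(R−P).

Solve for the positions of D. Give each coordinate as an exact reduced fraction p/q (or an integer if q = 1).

D = (1, 4)

1. D_x = 1  [BA ∥ DC ∩ AC ∥ BD]
2. D_y = 4  [BA ∥ DC ∩ AC ∥ BD]
   → D = (1, 4)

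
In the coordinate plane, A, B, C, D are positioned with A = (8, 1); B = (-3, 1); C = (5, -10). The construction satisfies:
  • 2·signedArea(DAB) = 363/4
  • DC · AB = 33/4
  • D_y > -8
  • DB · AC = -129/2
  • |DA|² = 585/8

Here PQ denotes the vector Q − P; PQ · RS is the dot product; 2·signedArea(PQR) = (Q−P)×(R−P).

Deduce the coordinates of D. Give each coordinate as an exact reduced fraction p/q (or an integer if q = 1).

1. D_x = 23/4  [DC · AB = 33/4 ∩ DB · AC = -129/2]
2. D_y = -29/4  [DC · AB = 33/4 ∩ DB · AC = -129/2]
   → D = (23/4, -29/4)

D = (23/4, -29/4)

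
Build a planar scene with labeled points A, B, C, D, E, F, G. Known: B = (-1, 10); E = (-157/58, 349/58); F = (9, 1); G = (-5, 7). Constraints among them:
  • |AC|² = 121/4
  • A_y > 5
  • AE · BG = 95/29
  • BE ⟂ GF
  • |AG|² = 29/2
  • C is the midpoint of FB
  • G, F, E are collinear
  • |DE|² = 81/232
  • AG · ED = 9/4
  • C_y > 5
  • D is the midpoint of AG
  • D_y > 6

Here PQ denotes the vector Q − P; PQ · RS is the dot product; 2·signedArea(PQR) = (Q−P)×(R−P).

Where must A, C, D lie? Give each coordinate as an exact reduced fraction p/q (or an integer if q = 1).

1. C_x = 4  [C is the midpoint of FB]
2. C_y = 11/2  [C is the midpoint of FB]
   → C = (4, 11/2)
3. A_x = -3/2  [line 4·x + 3·y + -21/2 = 0 ∩ |AC|² = 121/4]
4. A_y = 11/2  [line 4·x + 3·y + -21/2 = 0 ∩ |AC|² = 121/4]
   → A = (-3/2, 11/2)
5. D_x = -13/4  [D is the midpoint of AG]
6. D_y = 25/4  [D is the midpoint of AG]
   → D = (-13/4, 25/4)

A = (-3/2, 11/2)
C = (4, 11/2)
D = (-13/4, 25/4)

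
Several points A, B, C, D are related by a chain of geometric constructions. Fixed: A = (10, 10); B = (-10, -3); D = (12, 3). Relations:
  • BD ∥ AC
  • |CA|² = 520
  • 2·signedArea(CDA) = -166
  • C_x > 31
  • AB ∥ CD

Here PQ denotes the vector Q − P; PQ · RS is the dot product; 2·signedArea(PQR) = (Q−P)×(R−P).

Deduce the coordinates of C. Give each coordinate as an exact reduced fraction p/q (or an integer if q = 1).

1. C_x = 32  [AB ∥ CD ∩ BD ∥ AC]
2. C_y = 16  [AB ∥ CD ∩ BD ∥ AC]
   → C = (32, 16)

C = (32, 16)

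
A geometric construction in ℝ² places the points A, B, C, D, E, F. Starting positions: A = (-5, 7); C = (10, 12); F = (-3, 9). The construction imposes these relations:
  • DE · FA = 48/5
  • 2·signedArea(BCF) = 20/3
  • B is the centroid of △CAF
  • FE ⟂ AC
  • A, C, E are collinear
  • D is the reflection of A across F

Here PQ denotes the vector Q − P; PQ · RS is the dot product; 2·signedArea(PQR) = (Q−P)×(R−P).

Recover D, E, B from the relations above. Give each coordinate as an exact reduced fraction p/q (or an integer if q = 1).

B = (2/3, 28/3)
D = (-1, 11)
E = (-13/5, 39/5)

1. D_x = -1  [D is the reflection of A across F]
2. D_y = 11  [D is the reflection of A across F]
   → D = (-1, 11)
3. E_x = -13/5  [A, C, E are collinear ∩ FE ⟂ AC]
4. E_y = 39/5  [A, C, E are collinear ∩ FE ⟂ AC]
   → E = (-13/5, 39/5)
5. B_x = 2/3  [B is the centroid of △CAF]
6. B_y = 28/3  [B is the centroid of △CAF]
   → B = (2/3, 28/3)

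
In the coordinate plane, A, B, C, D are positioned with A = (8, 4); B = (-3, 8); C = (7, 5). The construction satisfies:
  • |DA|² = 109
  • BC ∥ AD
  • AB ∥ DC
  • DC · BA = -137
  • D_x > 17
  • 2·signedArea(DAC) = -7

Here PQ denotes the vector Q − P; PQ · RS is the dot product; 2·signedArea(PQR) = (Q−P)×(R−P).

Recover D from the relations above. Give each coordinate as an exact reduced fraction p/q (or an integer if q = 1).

1. D_x = 18  [AB ∥ DC ∩ BC ∥ AD]
2. D_y = 1  [AB ∥ DC ∩ BC ∥ AD]
   → D = (18, 1)

D = (18, 1)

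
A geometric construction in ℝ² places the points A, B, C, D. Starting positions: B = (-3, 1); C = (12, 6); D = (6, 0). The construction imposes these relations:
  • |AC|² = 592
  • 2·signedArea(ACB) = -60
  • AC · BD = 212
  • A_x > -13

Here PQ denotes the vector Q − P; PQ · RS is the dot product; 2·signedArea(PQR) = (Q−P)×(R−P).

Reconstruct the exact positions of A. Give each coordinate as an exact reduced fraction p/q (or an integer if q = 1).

1. A_x = -12  [AC · BD = 212 ∩ 2·signedArea(ACB) = -60]
2. A_y = 2  [AC · BD = 212 ∩ 2·signedArea(ACB) = -60]
   → A = (-12, 2)

A = (-12, 2)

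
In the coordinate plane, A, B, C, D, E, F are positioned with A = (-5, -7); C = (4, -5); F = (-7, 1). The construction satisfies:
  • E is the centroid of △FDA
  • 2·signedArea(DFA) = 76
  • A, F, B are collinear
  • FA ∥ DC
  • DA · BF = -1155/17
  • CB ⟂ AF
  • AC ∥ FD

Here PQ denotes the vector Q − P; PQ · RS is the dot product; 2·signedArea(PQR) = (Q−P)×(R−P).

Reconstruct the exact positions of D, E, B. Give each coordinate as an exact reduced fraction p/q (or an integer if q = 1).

B = (-84/17, -123/17)
D = (2, 3)
E = (-10/3, -1)

1. D_x = 2  [FA ∥ DC ∩ AC ∥ FD]
2. D_y = 3  [FA ∥ DC ∩ AC ∥ FD]
   → D = (2, 3)
3. E_x = -10/3  [E is the centroid of △FDA]
4. E_y = -1  [E is the centroid of △FDA]
   → E = (-10/3, -1)
5. B_x = -84/17  [A, F, B are collinear ∩ CB ⟂ AF]
6. B_y = -123/17  [A, F, B are collinear ∩ CB ⟂ AF]
   → B = (-84/17, -123/17)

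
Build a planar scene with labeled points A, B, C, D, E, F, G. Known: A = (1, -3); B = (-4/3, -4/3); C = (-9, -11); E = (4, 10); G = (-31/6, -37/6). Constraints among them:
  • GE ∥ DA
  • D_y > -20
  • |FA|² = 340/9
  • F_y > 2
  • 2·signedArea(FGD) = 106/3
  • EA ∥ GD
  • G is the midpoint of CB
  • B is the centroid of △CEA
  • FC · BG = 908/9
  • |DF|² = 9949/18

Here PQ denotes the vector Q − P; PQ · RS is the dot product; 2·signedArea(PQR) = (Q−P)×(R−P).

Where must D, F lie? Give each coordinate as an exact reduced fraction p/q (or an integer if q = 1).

1. D_x = -49/6  [GE ∥ DA ∩ EA ∥ GD]
2. D_y = -115/6  [GE ∥ DA ∩ EA ∥ GD]
   → D = (-49/6, -115/6)
3. F_x = -1/3  [FC · BG = 908/9 ∩ 2·signedArea(FGD) = 106/3]
4. F_y = 3  [FC · BG = 908/9 ∩ 2·signedArea(FGD) = 106/3]
   → F = (-1/3, 3)

D = (-49/6, -115/6)
F = (-1/3, 3)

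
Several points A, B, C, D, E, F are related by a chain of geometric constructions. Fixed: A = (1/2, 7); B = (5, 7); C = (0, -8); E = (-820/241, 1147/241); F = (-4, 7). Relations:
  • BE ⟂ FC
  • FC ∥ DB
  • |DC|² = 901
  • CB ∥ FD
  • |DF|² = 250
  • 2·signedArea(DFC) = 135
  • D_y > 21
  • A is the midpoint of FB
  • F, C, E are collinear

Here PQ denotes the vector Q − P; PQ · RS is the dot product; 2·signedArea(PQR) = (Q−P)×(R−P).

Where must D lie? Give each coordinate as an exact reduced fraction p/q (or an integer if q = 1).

1. D_x = 1  [FC ∥ DB ∩ CB ∥ FD]
2. D_y = 22  [FC ∥ DB ∩ CB ∥ FD]
   → D = (1, 22)

D = (1, 22)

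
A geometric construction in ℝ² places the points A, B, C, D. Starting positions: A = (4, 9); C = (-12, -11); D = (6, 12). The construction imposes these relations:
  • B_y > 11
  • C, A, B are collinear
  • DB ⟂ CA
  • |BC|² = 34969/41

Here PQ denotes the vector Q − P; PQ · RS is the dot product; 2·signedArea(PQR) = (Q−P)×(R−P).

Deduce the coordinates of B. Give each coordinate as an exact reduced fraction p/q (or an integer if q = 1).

B = (256/41, 484/41)

1. B_x = 256/41  [C, A, B are collinear ∩ DB ⟂ CA]
2. B_y = 484/41  [C, A, B are collinear ∩ DB ⟂ CA]
   → B = (256/41, 484/41)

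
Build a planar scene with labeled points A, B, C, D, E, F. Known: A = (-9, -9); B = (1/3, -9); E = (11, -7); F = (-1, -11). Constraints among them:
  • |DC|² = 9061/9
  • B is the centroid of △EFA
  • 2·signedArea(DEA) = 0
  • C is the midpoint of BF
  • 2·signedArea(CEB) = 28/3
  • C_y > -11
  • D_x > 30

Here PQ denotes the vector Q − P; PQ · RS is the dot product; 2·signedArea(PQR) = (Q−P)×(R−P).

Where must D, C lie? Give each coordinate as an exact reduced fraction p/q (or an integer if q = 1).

1. C_x = -1/3  [C is the midpoint of BF]
2. C_y = -10  [C is the midpoint of BF]
   → C = (-1/3, -10)
3. D_x = 31  [line 2·x + -20·y + -162 = 0 ∩ |DC|² = 9061/9]
4. D_y = -5  [line 2·x + -20·y + -162 = 0 ∩ |DC|² = 9061/9]
   → D = (31, -5)

C = (-1/3, -10)
D = (31, -5)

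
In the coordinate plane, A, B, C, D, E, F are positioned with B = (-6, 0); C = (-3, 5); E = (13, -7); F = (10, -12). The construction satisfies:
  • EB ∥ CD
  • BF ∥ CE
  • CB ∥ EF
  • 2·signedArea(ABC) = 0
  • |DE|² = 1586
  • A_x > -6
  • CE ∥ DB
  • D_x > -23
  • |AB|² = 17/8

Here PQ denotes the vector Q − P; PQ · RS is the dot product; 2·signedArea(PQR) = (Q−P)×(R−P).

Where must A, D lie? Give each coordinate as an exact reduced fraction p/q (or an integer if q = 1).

1. A_x = -21/4  [line -5·x + 3·y + -30 = 0 ∩ |AB|² = 17/8]
2. A_y = 5/4  [line -5·x + 3·y + -30 = 0 ∩ |AB|² = 17/8]
   → A = (-21/4, 5/4)
3. D_x = -22  [CE ∥ DB ∩ EB ∥ CD]
4. D_y = 12  [CE ∥ DB ∩ EB ∥ CD]
   → D = (-22, 12)

A = (-21/4, 5/4)
D = (-22, 12)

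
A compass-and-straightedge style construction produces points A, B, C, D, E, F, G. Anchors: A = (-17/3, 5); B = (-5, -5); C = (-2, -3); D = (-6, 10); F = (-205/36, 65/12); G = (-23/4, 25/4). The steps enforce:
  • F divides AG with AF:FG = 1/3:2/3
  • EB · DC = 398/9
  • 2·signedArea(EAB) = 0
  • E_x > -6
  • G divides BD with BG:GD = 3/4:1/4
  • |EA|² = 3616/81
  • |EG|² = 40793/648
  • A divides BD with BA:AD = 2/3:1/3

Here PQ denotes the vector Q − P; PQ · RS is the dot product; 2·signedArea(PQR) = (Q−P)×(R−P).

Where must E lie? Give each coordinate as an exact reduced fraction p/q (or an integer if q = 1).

E = (-47/9, -5/3)

1. E_x = -47/9  [2·signedArea(EAB) = 0 ∩ EB · DC = 398/9]
2. E_y = -5/3  [2·signedArea(EAB) = 0 ∩ EB · DC = 398/9]
   → E = (-47/9, -5/3)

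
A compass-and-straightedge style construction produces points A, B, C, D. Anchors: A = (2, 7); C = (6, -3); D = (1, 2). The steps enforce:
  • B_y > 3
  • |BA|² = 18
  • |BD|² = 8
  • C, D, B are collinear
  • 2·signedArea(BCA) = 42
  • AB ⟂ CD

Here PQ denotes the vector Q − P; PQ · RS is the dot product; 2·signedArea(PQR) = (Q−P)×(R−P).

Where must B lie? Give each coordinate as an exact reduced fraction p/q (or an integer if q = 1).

1. B_x = -1  [C, D, B are collinear ∩ AB ⟂ CD]
2. B_y = 4  [C, D, B are collinear ∩ AB ⟂ CD]
   → B = (-1, 4)

B = (-1, 4)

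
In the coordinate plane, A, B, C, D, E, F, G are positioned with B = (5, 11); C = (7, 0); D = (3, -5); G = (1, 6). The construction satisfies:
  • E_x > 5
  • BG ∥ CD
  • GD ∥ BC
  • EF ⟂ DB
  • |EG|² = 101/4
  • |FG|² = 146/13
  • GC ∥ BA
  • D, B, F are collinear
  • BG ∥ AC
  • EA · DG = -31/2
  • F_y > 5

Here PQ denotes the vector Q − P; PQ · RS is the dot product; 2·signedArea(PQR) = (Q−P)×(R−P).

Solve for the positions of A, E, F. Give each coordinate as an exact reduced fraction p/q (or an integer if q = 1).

A = (11, 5)
E = (6, 11/2)
F = (282/65, 371/65)

1. A_x = 11  [BG ∥ AC ∩ GC ∥ BA]
2. A_y = 5  [BG ∥ AC ∩ GC ∥ BA]
   → A = (11, 5)
3. E_x = 6  [line 2·x + -11·y + 97/2 = 0 ∩ |EG|² = 101/4]
4. E_y = 11/2  [line 2·x + -11·y + 97/2 = 0 ∩ |EG|² = 101/4]
   → E = (6, 11/2)
5. F_x = 282/65  [D, B, F are collinear ∩ EF ⟂ DB]
6. F_y = 371/65  [D, B, F are collinear ∩ EF ⟂ DB]
   → F = (282/65, 371/65)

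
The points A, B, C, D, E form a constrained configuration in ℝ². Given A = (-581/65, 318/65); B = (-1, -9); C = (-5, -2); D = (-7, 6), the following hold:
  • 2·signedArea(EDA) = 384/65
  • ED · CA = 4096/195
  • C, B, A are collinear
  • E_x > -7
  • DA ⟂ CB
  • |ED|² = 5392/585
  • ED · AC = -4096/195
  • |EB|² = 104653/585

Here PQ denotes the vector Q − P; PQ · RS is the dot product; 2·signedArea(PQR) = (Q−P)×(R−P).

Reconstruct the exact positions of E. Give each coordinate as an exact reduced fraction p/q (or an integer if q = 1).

1. E_x = -1361/195  [line 256/65·x + -448/65·y + 9344/195 = 0 ∩ |EB|² = 104653/585]
2. E_y = 578/195  [line 256/65·x + -448/65·y + 9344/195 = 0 ∩ |EB|² = 104653/585]
   → E = (-1361/195, 578/195)

E = (-1361/195, 578/195)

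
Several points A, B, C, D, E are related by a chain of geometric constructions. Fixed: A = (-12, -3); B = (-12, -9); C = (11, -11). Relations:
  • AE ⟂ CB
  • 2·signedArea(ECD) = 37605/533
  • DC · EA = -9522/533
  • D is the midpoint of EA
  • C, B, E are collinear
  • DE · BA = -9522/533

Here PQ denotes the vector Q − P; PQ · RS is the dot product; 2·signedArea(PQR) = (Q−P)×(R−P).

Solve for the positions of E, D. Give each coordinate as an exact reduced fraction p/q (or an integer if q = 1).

D = (-6534/533, -3186/533)
E = (-6672/533, -4773/533)

1. E_x = -6672/533  [C, B, E are collinear ∩ AE ⟂ CB]
2. E_y = -4773/533  [C, B, E are collinear ∩ AE ⟂ CB]
   → E = (-6672/533, -4773/533)
3. D_x = -6534/533  [D is the midpoint of EA]
4. D_y = -3186/533  [D is the midpoint of EA]
   → D = (-6534/533, -3186/533)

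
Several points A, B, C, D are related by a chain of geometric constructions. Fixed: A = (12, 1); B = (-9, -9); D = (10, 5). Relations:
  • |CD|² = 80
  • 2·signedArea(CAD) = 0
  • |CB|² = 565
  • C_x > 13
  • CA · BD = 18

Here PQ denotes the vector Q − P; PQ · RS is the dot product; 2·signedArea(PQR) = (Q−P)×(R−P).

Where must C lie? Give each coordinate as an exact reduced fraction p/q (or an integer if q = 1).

C = (14, -3)

1. C_x = 14  [2·signedArea(CAD) = 0 ∩ CA · BD = 18]
2. C_y = -3  [2·signedArea(CAD) = 0 ∩ CA · BD = 18]
   → C = (14, -3)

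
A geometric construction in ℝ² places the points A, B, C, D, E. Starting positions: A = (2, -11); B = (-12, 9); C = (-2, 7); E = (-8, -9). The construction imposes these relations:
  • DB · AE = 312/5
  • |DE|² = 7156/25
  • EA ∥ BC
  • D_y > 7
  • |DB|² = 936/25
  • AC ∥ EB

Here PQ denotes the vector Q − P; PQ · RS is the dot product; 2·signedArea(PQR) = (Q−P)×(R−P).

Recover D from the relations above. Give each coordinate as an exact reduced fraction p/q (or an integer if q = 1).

1. D_x = -6  [line 10·x + -2·y + 378/5 = 0 ∩ |DB|² = 936/25]
2. D_y = 39/5  [line 10·x + -2·y + 378/5 = 0 ∩ |DB|² = 936/25]
   → D = (-6, 39/5)

D = (-6, 39/5)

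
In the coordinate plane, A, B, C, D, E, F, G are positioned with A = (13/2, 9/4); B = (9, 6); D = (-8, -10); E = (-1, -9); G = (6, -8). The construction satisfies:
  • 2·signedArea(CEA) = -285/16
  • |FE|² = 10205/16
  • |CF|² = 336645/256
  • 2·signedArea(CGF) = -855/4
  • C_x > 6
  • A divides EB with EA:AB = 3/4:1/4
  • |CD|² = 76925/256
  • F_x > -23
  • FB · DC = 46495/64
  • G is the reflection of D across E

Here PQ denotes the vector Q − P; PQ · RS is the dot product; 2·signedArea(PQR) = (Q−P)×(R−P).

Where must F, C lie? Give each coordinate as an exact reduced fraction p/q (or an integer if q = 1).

1. C_x = 51/8  [line -45/4·x + 15/2·y + 1185/16 = 0 ∩ |CD|² = 76925/256]
2. C_y = -5/16  [line -45/4·x + 15/2·y + 1185/16 = 0 ∩ |CD|² = 76925/256]
   → C = (51/8, -5/16)
3. F_x = -45/2  [FB · DC = 46495/64 ∩ 2·signedArea(CGF) = -855/4]
4. F_y = -89/4  [FB · DC = 46495/64 ∩ 2·signedArea(CGF) = -855/4]
   → F = (-45/2, -89/4)

C = (51/8, -5/16)
F = (-45/2, -89/4)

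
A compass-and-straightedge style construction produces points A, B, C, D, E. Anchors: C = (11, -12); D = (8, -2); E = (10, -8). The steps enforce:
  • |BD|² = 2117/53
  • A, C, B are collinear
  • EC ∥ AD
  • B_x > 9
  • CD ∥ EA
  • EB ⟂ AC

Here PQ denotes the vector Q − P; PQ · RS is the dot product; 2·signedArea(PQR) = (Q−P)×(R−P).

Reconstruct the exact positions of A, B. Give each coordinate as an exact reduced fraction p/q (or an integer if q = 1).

A = (7, 2)
B = (523/53, -426/53)

1. A_x = 7  [EC ∥ AD ∩ CD ∥ EA]
2. A_y = 2  [EC ∥ AD ∩ CD ∥ EA]
   → A = (7, 2)
3. B_x = 523/53  [A, C, B are collinear ∩ EB ⟂ AC]
4. B_y = -426/53  [A, C, B are collinear ∩ EB ⟂ AC]
   → B = (523/53, -426/53)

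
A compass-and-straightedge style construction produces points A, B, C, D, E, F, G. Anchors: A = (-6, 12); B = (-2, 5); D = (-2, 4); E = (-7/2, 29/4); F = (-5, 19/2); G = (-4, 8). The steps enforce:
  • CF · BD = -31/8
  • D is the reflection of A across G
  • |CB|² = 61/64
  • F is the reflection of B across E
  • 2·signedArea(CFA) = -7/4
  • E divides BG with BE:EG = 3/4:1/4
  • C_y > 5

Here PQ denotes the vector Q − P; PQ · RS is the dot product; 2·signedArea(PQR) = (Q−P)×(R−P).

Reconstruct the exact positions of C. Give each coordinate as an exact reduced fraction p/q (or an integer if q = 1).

1. C_x = -11/4  [2·signedArea(CFA) = -7/4 ∩ CF · BD = -31/8]
2. C_y = 45/8  [2·signedArea(CFA) = -7/4 ∩ CF · BD = -31/8]
   → C = (-11/4, 45/8)

C = (-11/4, 45/8)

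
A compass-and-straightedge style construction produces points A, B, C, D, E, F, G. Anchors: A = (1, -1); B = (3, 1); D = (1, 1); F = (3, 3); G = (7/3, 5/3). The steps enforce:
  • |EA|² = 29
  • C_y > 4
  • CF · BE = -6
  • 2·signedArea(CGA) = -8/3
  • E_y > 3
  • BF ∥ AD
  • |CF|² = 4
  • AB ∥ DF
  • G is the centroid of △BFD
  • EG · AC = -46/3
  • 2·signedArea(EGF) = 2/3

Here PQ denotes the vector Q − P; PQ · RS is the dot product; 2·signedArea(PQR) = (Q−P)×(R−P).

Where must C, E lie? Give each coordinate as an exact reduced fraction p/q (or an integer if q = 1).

C = (3, 5)
E = (3, 4)

1. C_x = 3  [line 8/3·x + -4/3·y + -4/3 = 0 ∩ |CF|² = 4]
2. C_y = 5  [line 8/3·x + -4/3·y + -4/3 = 0 ∩ |CF|² = 4]
   → C = (3, 5)
3. E_x = 3  [2·signedArea(EGF) = 2/3 ∩ EG · AC = -46/3]
4. E_y = 4  [2·signedArea(EGF) = 2/3 ∩ EG · AC = -46/3]
   → E = (3, 4)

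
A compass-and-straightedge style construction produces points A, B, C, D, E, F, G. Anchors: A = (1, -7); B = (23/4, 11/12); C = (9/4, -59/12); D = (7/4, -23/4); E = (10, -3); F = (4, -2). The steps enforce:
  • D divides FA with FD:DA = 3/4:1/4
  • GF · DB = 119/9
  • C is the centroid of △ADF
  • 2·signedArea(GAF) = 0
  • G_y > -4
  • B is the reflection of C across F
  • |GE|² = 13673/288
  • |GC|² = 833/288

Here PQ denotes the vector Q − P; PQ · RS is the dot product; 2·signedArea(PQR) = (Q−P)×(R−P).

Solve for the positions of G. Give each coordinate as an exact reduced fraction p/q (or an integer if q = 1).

G = (25/8, -83/24)

1. G_x = 25/8  [2·signedArea(GAF) = 0 ∩ GF · DB = 119/9]
2. G_y = -83/24  [2·signedArea(GAF) = 0 ∩ GF · DB = 119/9]
   → G = (25/8, -83/24)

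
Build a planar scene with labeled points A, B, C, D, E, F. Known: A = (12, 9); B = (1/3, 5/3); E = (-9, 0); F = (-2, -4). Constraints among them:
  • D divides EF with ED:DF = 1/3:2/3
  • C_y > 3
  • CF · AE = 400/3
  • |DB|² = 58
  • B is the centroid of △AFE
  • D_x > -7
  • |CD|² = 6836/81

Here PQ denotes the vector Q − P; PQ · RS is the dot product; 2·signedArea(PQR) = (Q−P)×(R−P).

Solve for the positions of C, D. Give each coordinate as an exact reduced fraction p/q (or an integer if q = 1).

C = (10/9, 32/9)
D = (-20/3, -4/3)

1. D_x = -20/3  [D divides EF with ED:DF = 1/3:2/3]
2. D_y = -4/3  [D divides EF with ED:DF = 1/3:2/3]
   → D = (-20/3, -4/3)
3. C_x = 10/9  [line 21·x + 9·y + -166/3 = 0 ∩ |CD|² = 6836/81]
4. C_y = 32/9  [line 21·x + 9·y + -166/3 = 0 ∩ |CD|² = 6836/81]
   → C = (10/9, 32/9)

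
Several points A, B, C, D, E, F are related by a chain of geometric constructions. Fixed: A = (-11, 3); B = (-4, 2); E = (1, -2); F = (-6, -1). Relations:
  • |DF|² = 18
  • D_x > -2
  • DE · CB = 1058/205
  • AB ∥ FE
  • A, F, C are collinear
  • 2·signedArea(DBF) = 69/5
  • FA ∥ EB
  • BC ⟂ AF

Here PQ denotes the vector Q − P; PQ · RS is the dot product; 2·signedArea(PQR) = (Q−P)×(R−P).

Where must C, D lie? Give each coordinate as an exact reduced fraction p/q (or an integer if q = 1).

C = (-256/41, -33/41)
D = (-9/5, -8/5)

1. C_x = -256/41  [A, F, C are collinear ∩ BC ⟂ AF]
2. C_y = -33/41  [A, F, C are collinear ∩ BC ⟂ AF]
   → C = (-256/41, -33/41)
3. D_x = -9/5  [DE · CB = 1058/205 ∩ 2·signedArea(DBF) = 69/5]
4. D_y = -8/5  [DE · CB = 1058/205 ∩ 2·signedArea(DBF) = 69/5]
   → D = (-9/5, -8/5)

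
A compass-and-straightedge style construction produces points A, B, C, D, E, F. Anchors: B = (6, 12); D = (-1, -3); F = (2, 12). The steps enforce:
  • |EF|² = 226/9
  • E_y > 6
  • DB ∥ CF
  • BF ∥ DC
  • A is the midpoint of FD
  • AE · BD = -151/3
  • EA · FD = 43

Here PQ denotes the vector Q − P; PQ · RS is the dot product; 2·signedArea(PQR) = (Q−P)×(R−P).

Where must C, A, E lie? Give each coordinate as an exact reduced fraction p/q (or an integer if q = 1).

1. C_x = -5  [DB ∥ CF ∩ BF ∥ DC]
2. C_y = -3  [DB ∥ CF ∩ BF ∥ DC]
   → C = (-5, -3)
3. A_x = 1/2  [A is the midpoint of FD]
4. A_y = 9/2  [A is the midpoint of FD]
   → A = (1/2, 9/2)
5. E_x = 7/3  [EA · FD = 43 ∩ AE · BD = -151/3]
6. E_y = 7  [EA · FD = 43 ∩ AE · BD = -151/3]
   → E = (7/3, 7)

A = (1/2, 9/2)
C = (-5, -3)
E = (7/3, 7)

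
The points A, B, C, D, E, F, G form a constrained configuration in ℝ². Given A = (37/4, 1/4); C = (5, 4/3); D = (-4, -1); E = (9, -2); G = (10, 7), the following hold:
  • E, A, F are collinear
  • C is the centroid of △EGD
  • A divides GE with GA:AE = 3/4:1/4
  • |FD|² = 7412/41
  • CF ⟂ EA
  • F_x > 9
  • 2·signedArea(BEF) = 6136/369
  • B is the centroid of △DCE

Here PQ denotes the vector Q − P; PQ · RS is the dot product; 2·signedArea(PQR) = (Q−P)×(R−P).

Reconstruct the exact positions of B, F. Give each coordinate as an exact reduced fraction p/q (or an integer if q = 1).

B = (10/3, -5/9)
F = (382/41, 35/41)

1. B_x = 10/3  [B is the centroid of △DCE]
2. B_y = -5/9  [B is the centroid of △DCE]
   → B = (10/3, -5/9)
3. F_x = 382/41  [E, A, F are collinear ∩ CF ⟂ EA]
4. F_y = 35/41  [E, A, F are collinear ∩ CF ⟂ EA]
   → F = (382/41, 35/41)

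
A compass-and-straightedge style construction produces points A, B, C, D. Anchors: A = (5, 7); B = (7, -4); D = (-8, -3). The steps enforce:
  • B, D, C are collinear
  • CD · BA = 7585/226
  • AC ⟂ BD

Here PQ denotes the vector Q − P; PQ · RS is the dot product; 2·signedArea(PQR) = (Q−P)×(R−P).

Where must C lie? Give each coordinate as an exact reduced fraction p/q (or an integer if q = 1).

1. C_x = 967/226  [B, D, C are collinear ∩ AC ⟂ BD]
2. C_y = -863/226  [B, D, C are collinear ∩ AC ⟂ BD]
   → C = (967/226, -863/226)

C = (967/226, -863/226)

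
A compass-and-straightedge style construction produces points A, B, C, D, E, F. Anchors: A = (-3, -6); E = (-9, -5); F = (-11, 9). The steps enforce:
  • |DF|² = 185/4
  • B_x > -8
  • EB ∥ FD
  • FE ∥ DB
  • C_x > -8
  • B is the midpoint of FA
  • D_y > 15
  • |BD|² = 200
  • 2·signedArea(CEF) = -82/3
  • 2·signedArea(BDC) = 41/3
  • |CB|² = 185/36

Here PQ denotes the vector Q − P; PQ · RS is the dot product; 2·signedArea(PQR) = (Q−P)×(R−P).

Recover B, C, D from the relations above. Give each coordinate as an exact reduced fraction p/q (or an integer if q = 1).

1. B_x = -7  [B is the midpoint of FA]
2. B_y = 3/2  [B is the midpoint of FA]
   → B = (-7, 3/2)
3. C_x = -23/3  [line -14·x + -2·y + -326/3 = 0 ∩ |CB|² = 185/36]
4. C_y = -2/3  [line -14·x + -2·y + -326/3 = 0 ∩ |CB|² = 185/36]
   → C = (-23/3, -2/3)
5. D_x = -9  [FE ∥ DB ∩ EB ∥ FD]
6. D_y = 31/2  [FE ∥ DB ∩ EB ∥ FD]
   → D = (-9, 31/2)

B = (-7, 3/2)
C = (-23/3, -2/3)
D = (-9, 31/2)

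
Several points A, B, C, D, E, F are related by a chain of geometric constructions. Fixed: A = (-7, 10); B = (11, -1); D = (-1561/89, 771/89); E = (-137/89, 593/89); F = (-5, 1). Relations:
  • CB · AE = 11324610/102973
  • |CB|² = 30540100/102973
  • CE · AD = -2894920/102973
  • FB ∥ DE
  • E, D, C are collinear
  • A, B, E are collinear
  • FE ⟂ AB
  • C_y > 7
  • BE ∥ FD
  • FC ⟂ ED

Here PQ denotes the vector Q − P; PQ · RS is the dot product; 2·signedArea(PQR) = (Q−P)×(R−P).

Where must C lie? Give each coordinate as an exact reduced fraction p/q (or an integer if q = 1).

1. C_x = -4917/1157  [E, D, C are collinear ∩ FC ⟂ ED]
2. C_y = 8101/1157  [E, D, C are collinear ∩ FC ⟂ ED]
   → C = (-4917/1157, 8101/1157)

C = (-4917/1157, 8101/1157)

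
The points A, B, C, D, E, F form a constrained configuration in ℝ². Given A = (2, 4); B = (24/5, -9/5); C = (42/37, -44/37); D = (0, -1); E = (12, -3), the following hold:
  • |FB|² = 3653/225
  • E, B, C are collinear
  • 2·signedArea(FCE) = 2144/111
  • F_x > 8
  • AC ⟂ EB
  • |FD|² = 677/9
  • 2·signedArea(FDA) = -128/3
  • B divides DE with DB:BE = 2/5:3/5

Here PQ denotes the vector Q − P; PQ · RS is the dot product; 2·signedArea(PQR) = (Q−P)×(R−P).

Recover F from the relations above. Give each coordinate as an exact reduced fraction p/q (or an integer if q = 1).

F = (26/3, -2/3)

1. F_x = 26/3  [2·signedArea(FDA) = -128/3 ∩ 2·signedArea(FCE) = 2144/111]
2. F_y = -2/3  [2·signedArea(FDA) = -128/3 ∩ 2·signedArea(FCE) = 2144/111]
   → F = (26/3, -2/3)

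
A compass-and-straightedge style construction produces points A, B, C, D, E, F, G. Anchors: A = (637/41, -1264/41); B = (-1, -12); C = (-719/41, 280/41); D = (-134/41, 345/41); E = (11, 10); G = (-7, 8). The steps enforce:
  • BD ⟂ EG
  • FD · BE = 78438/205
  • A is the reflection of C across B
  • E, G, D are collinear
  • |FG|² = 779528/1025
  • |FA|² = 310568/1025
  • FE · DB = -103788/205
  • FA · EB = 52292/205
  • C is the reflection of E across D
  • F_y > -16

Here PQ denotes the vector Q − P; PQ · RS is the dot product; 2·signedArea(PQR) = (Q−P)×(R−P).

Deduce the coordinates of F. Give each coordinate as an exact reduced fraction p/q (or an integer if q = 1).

F = (1643/205, -3102/205)

1. F_x = 1643/205  [FD · BE = 78438/205 ∩ FE · DB = -103788/205]
2. F_y = -3102/205  [FD · BE = 78438/205 ∩ FE · DB = -103788/205]
   → F = (1643/205, -3102/205)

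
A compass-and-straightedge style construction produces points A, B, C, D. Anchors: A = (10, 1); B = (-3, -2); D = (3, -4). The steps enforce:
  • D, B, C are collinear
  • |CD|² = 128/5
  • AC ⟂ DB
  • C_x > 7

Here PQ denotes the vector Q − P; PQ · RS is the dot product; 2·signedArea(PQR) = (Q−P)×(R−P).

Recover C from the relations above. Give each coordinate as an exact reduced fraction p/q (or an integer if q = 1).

C = (39/5, -28/5)

1. C_x = 39/5  [D, B, C are collinear ∩ AC ⟂ DB]
2. C_y = -28/5  [D, B, C are collinear ∩ AC ⟂ DB]
   → C = (39/5, -28/5)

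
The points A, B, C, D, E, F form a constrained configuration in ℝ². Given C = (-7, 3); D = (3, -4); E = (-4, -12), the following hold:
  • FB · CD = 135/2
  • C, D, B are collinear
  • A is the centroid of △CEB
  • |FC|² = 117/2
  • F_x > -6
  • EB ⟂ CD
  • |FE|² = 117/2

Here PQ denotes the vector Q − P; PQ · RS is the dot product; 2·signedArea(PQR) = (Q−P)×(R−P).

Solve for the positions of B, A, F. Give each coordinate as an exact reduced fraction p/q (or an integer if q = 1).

1. B_x = 307/149  [C, D, B are collinear ∩ EB ⟂ CD]
2. B_y = -498/149  [C, D, B are collinear ∩ EB ⟂ CD]
   → B = (307/149, -498/149)
3. A_x = -444/149  [A is the centroid of △CEB]
4. A_y = -613/149  [A is the centroid of △CEB]
   → A = (-444/149, -613/149)
5. F_x = -11/2  [line -10·x + 7·y + -47/2 = 0 ∩ |FE|² = 117/2]
6. F_y = -9/2  [line -10·x + 7·y + -47/2 = 0 ∩ |FE|² = 117/2]
   → F = (-11/2, -9/2)

A = (-444/149, -613/149)
B = (307/149, -498/149)
F = (-11/2, -9/2)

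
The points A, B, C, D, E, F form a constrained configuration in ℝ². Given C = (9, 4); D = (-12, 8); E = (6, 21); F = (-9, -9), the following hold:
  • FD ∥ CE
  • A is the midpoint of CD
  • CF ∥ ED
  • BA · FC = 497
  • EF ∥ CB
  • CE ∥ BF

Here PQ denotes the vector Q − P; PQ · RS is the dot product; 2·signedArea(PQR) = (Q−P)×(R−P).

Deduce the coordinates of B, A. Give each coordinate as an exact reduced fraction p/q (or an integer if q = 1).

1. B_x = -6  [CE ∥ BF ∩ EF ∥ CB]
2. B_y = -26  [CE ∥ BF ∩ EF ∥ CB]
   → B = (-6, -26)
3. A_x = -3/2  [A is the midpoint of CD]
4. A_y = 6  [A is the midpoint of CD]
   → A = (-3/2, 6)

A = (-3/2, 6)
B = (-6, -26)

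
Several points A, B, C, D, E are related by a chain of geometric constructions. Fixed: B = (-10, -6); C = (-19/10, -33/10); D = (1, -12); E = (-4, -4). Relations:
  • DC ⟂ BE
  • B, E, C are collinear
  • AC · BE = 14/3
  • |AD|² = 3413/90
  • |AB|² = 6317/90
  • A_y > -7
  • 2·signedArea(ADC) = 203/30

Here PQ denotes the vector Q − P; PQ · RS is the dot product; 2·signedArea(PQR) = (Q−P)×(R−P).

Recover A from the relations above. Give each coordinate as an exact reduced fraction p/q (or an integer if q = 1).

1. A_x = -49/30  [line -87/10·x + -29/10·y + -493/15 = 0 ∩ |AD|² = 3413/90]
2. A_y = -193/30  [line -87/10·x + -29/10·y + -493/15 = 0 ∩ |AD|² = 3413/90]
   → A = (-49/30, -193/30)

A = (-49/30, -193/30)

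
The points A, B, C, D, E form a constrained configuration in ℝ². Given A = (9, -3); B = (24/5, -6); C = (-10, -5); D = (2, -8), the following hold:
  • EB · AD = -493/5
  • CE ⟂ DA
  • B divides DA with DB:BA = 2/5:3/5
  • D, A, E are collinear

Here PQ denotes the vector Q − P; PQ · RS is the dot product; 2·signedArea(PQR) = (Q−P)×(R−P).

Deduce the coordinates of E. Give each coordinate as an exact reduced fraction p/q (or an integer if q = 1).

E = (-335/74, -937/74)

1. E_x = -335/74  [D, A, E are collinear ∩ CE ⟂ DA]
2. E_y = -937/74  [D, A, E are collinear ∩ CE ⟂ DA]
   → E = (-335/74, -937/74)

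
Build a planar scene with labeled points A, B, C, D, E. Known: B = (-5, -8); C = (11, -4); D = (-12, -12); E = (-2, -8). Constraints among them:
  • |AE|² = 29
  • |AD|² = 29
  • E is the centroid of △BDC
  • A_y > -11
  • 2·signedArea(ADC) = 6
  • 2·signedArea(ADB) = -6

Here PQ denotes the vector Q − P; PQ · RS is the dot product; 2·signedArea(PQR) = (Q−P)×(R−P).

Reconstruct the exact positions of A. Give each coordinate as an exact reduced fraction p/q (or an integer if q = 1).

A = (-7, -10)

1. A_x = -7  [2·signedArea(ADC) = 6 ∩ 2·signedArea(ADB) = -6]
2. A_y = -10  [2·signedArea(ADC) = 6 ∩ 2·signedArea(ADB) = -6]
   → A = (-7, -10)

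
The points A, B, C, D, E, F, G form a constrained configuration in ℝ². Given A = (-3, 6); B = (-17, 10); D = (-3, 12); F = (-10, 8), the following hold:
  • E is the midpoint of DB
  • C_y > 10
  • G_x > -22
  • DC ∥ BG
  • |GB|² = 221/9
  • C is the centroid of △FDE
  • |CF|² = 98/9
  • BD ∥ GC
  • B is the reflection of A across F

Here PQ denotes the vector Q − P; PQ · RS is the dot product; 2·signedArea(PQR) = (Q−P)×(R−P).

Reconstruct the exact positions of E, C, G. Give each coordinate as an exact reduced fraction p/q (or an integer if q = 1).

C = (-23/3, 31/3)
E = (-10, 11)
G = (-65/3, 25/3)

1. E_x = -10  [E is the midpoint of DB]
2. E_y = 11  [E is the midpoint of DB]
   → E = (-10, 11)
3. C_x = -23/3  [C is the centroid of △FDE]
4. C_y = 31/3  [C is the centroid of △FDE]
   → C = (-23/3, 31/3)
5. G_x = -65/3  [BD ∥ GC ∩ DC ∥ BG]
6. G_y = 25/3  [BD ∥ GC ∩ DC ∥ BG]
   → G = (-65/3, 25/3)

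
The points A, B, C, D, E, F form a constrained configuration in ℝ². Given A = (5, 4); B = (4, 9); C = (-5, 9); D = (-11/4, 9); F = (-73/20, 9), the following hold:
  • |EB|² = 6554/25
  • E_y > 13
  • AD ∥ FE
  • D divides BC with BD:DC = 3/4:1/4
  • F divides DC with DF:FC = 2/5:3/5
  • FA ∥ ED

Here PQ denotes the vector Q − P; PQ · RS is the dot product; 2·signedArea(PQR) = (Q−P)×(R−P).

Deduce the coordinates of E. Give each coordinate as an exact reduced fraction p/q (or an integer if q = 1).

E = (-57/5, 14)

1. E_x = -57/5  [FA ∥ ED ∩ AD ∥ FE]
2. E_y = 14  [FA ∥ ED ∩ AD ∥ FE]
   → E = (-57/5, 14)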